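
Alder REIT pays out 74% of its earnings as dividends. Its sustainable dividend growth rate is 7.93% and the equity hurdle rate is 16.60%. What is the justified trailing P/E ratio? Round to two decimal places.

Justified trailing P/E = b(1+g)/(r−g) = 0.74×(1+0.0793)/(0.166−0.0793) = 9.2120

9.21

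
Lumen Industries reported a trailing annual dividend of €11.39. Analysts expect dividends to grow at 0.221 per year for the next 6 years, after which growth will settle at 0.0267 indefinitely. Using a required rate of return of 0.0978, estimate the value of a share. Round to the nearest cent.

€412.16

Two-stage DDM. Project D₁…D_6 at 0.221, terminal growth 0.0267, discount at r = 0.0978.
D_1 = 13.9072
D_2 = 16.9807
D_3 = 20.7334
D_4 = 25.3155
D_5 = 30.9102
D_6 = 37.7414
Terminal value at t=6: TV = D_7/(r−g) = 38.7491/(0.0978−0.0267) = 544.9939
P₀ = 13.9072/(1+0.0978)^1 + 16.9807/(1+0.0978)^2 + 20.7334/(1+0.0978)^3 + 25.3155/(1+0.0978)^4 + 30.9102/(1+0.0978)^5 + 37.7414/(1+0.0978)^6 + 544.9939/(1+0.0978)^6 = 412.1590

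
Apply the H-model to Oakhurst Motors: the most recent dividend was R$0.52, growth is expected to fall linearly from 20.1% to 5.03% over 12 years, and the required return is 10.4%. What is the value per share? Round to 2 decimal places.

R$18.93

H-model: P₀ = D₀[(1+g_L) + H(g_S−g_L)]/(r−g_L), with H = 12/2 = 6.
P₀ = 0.52 × [(1+0.0503) + 6×(0.201−0.0503)] / (0.104−0.0503)
   = 0.52 × 1.9545 / 0.0537 = 18.9263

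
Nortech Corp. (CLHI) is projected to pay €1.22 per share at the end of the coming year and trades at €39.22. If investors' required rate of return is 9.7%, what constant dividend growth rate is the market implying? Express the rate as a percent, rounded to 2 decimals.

6.59%

From P₀ = D₁/(r − g), the implied growth is g = r − D₁/P₀.
g = 0.097 − 1.22/39.22 = 0.097 − 0.03111 = 0.06589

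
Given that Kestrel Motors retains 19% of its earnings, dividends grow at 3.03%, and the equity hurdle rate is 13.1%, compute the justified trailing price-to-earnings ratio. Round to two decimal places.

Payout ratio b = 1 − 0.19 = 0.81.
Justified trailing P/E = b(1+g)/(r−g) = 0.81×(1+0.0303)/(0.131−0.0303) = 8.2874

8.29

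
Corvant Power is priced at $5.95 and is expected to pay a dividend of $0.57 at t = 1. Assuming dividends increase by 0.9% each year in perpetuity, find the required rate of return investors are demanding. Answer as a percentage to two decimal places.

Rearranging the constant-growth DDM: r = D₁/P₀ + g.
r = 0.5700 / 5.95 + 0.009 = 0.09580 + 0.009 = 0.10480

10.48%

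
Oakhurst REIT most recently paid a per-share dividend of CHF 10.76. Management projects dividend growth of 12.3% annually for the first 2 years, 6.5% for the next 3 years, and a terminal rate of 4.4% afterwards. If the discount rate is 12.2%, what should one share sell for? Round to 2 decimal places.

Three-stage DDM. Project D₁…D_5; terminal Gordon value at t=5 with g = 0.044; discount at r = 0.122.
D_1 = 12.0835
D_2 = 13.5697
D_3 = 14.4518
D_4 = 15.3911
D_5 = 16.3916
TV_5 = 17.1128/(0.122−0.044) = 219.3949
P₀ = Σ Dₜ/(1+r)ᵗ + TV_5/(1+r)^5 = 174.0955

CHF 174.10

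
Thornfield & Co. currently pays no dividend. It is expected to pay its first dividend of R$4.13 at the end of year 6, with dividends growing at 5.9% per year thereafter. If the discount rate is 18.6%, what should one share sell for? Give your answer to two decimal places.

Deferred-dividend DDM. At t=5 the remaining stream is a growing perpetuity with first payment D_6 = 4.13.
V_5 = D_6/(r−g) = 4.13/(0.186−0.059) = 32.5197
P₀ = V_5/(1+r)^5 = 32.5197/(1+0.186)^5 = 13.8587

R$13.86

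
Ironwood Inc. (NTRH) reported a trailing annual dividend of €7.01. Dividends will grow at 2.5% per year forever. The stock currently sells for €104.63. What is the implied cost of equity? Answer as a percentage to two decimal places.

9.37%

Rearranging the constant-growth DDM: r = D₁/P₀ + g.
D₁ = 7.01 × (1 + 0.025) = 7.1852.
r = 7.1852 / 104.63 + 0.025 = 0.06867 + 0.025 = 0.09367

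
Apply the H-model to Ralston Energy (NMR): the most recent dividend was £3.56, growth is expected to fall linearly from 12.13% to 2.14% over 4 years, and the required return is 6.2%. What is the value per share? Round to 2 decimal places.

£107.08

H-model: P₀ = D₀[(1+g_L) + H(g_S−g_L)]/(r−g_L), with H = 4/2 = 2.
P₀ = 3.56 × [(1+0.0214) + 2×(0.1213−0.0214)] / (0.062−0.0214)
   = 3.56 × 1.2212 / 0.0406 = 107.0806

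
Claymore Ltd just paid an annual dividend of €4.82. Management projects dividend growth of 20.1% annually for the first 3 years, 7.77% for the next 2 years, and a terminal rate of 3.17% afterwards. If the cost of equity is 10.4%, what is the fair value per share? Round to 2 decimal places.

Three-stage DDM. Project D₁…D_5; terminal Gordon value at t=5 with g = 0.0317; discount at r = 0.104.
D_1 = 5.7888
D_2 = 6.9524
D_3 = 8.3498
D_4 = 8.9986
D_5 = 9.6978
TV_5 = 10.0052/(0.104−0.0317) = 138.3843
P₀ = Σ Dₜ/(1+r)ᵗ + TV_5/(1+r)^5 = 113.5043

€113.50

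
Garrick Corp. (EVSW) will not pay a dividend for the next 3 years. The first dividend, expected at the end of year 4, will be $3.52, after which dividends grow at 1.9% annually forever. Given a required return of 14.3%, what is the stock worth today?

$19.01

Deferred-dividend DDM. At t=3 the remaining stream is a growing perpetuity with first payment D_4 = 3.52.
V_3 = D_4/(r−g) = 3.52/(0.143−0.019) = 28.3871
P₀ = V_3/(1+r)^3 = 28.3871/(1+0.143)^3 = 19.0100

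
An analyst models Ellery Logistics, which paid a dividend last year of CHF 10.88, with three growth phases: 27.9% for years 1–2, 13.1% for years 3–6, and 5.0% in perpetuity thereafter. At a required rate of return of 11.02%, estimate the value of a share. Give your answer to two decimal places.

CHF 358.76

Three-stage DDM. Project D₁…D_6; terminal Gordon value at t=6 with g = 0.05; discount at r = 0.1102.
D_1 = 13.9155
D_2 = 17.7980
D_3 = 20.1295
D_4 = 22.7664
D_5 = 25.7488
D_6 = 29.1219
TV_6 = 30.5780/(0.1102−0.05) = 507.9409
P₀ = Σ Dₜ/(1+r)ᵗ + TV_6/(1+r)^6 = 358.7634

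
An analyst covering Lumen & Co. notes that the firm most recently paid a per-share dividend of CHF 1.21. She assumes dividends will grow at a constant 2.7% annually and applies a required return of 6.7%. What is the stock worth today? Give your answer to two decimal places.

Gordon growth model: P₀ = D₁/(r − g). D₁ = 1.21 × (1 + 0.027) = 1.2427.
P₀ = 1.2427 / (0.067 − 0.027) = 1.2427 / 0.04 = 31.0667

CHF 31.07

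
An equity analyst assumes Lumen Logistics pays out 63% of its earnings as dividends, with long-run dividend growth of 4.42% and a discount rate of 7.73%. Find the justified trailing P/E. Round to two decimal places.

Justified trailing P/E = b(1+g)/(r−g) = 0.63×(1+0.0442)/(0.0773−0.0442) = 19.8745

19.87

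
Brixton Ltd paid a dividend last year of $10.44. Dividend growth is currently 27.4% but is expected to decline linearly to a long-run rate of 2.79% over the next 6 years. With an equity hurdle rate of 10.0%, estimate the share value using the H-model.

$255.74

H-model: P₀ = D₀[(1+g_L) + H(g_S−g_L)]/(r−g_L), with H = 6/2 = 3.
P₀ = 10.44 × [(1+0.0279) + 3×(0.274−0.0279)] / (0.1−0.0279)
   = 10.44 × 1.7662 / 0.0721 = 255.7438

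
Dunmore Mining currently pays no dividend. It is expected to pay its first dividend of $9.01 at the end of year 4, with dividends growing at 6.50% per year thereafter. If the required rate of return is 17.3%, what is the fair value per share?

Deferred-dividend DDM. At t=3 the remaining stream is a growing perpetuity with first payment D_4 = 9.01.
V_3 = D_4/(r−g) = 9.01/(0.173−0.065) = 83.4259
P₀ = V_3/(1+r)^3 = 83.4259/(1+0.173)^3 = 51.6901

$51.69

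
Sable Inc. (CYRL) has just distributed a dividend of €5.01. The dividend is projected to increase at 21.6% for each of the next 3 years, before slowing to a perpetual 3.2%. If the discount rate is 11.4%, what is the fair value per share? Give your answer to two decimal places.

€99.96

Two-stage DDM. Project D₁…D_3 at 0.216, terminal growth 0.032, discount at r = 0.114.
D_1 = 6.0922
D_2 = 7.4081
D_3 = 9.0082
Terminal value at t=3: TV = D_4/(r−g) = 9.2965/(0.114−0.032) = 113.3716
P₀ = 6.0922/(1+0.114)^1 + 7.4081/(1+0.114)^2 + 9.0082/(1+0.114)^3 + 113.3716/(1+0.114)^3 = 99.9608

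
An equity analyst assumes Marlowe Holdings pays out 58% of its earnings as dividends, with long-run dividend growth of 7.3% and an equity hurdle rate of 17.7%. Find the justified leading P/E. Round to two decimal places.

Justified leading P/E = b/(r−g) = 0.58/(0.177−0.073) = 5.5769

5.58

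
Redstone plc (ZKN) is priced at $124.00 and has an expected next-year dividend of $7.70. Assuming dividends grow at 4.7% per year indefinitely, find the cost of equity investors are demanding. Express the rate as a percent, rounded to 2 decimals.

Rearranging the constant-growth DDM: r = D₁/P₀ + g.
r = 7.7000 / 124.00 + 0.047 = 0.06210 + 0.047 = 0.10910

10.91%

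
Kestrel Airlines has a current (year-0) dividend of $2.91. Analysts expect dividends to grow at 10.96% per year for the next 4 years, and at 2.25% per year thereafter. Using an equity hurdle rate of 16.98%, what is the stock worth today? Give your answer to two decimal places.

$26.57

Two-stage DDM. Project D₁…D_4 at 0.1096, terminal growth 0.0225, discount at r = 0.1698.
D_1 = 3.2289
D_2 = 3.5828
D_3 = 3.9755
D_4 = 4.4112
Terminal value at t=4: TV = D_5/(r−g) = 4.5105/(0.1698−0.0225) = 30.6210
P₀ = 3.2289/(1+0.1698)^1 + 3.5828/(1+0.1698)^2 + 3.9755/(1+0.1698)^3 + 4.4112/(1+0.1698)^4 + 30.6210/(1+0.1698)^4 = 26.5696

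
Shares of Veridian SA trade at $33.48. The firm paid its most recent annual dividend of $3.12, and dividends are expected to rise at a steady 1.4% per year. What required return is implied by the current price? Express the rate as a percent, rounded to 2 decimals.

10.85%

Rearranging the constant-growth DDM: r = D₁/P₀ + g.
D₁ = 3.12 × (1 + 0.014) = 3.1637.
r = 3.1637 / 33.48 + 0.014 = 0.09449 + 0.014 = 0.10849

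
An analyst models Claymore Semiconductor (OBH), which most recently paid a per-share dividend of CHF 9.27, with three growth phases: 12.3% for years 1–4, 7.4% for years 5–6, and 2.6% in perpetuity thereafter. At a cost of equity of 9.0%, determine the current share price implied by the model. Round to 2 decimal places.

Three-stage DDM. Project D₁…D_6; terminal Gordon value at t=6 with g = 0.026; discount at r = 0.09.
D_1 = 10.4102
D_2 = 11.6907
D_3 = 13.1286
D_4 = 14.7434
D_5 = 15.8345
D_6 = 17.0062
TV_6 = 17.4484/(0.09−0.026) = 272.6307
P₀ = Σ Dₜ/(1+r)ᵗ + TV_6/(1+r)^6 = 222.9651

CHF 222.97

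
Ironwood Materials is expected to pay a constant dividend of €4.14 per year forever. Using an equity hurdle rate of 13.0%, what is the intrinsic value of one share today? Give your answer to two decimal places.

€31.85

Zero-growth DDM (perpetuity): P₀ = D/r = 4.14 / 0.13 = 31.8462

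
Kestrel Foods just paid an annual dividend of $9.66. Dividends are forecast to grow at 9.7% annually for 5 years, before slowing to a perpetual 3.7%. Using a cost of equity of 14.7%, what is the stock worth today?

$115.21

Two-stage DDM. Project D₁…D_5 at 0.097, terminal growth 0.037, discount at r = 0.147.
D_1 = 10.5970
D_2 = 11.6249
D_3 = 12.7525
D_4 = 13.9895
D_5 = 15.3465
Terminal value at t=5: TV = D_6/(r−g) = 15.9144/(0.147−0.037) = 144.6759
P₀ = 10.5970/(1+0.147)^1 + 11.6249/(1+0.147)^2 + 12.7525/(1+0.147)^3 + 13.9895/(1+0.147)^4 + 15.3465/(1+0.147)^5 + 144.6759/(1+0.147)^5 = 115.2140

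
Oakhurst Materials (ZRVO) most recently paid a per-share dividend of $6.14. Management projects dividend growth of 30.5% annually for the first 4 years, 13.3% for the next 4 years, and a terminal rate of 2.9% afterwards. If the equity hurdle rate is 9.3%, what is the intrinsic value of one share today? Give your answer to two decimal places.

Three-stage DDM. Project D₁…D_8; terminal Gordon value at t=8 with g = 0.029; discount at r = 0.093.
D_1 = 8.0127
D_2 = 10.4566
D_3 = 13.6458
D_4 = 17.8078
D_5 = 20.1762
D_6 = 22.8597
D_7 = 25.9000
D_8 = 29.3447
TV_8 = 30.1957/(0.093−0.029) = 471.8082
P₀ = Σ Dₜ/(1+r)ᵗ + TV_8/(1+r)^8 = 325.2937

$325.29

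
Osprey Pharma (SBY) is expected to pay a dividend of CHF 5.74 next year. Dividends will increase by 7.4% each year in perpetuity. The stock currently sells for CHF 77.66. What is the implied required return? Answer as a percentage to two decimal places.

14.79%

Rearranging the constant-growth DDM: r = D₁/P₀ + g.
r = 5.7400 / 77.66 + 0.074 = 0.07391 + 0.074 = 0.14791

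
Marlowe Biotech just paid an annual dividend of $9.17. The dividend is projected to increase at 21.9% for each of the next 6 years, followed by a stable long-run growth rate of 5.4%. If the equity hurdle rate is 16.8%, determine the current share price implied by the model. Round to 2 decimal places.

Two-stage DDM. Project D₁…D_6 at 0.219, terminal growth 0.054, discount at r = 0.168.
D_1 = 11.1782
D_2 = 13.6263
D_3 = 16.6104
D_4 = 20.2481
D_5 = 24.6824
D_6 = 30.0879
Terminal value at t=6: TV = D_7/(r−g) = 31.7126/(0.168−0.054) = 278.1809
P₀ = 11.1782/(1+0.168)^1 + 13.6263/(1+0.168)^2 + 16.6104/(1+0.168)^3 + 20.2481/(1+0.168)^4 + 24.6824/(1+0.168)^5 + 30.0879/(1+0.168)^6 + 278.1809/(1+0.168)^6 = 173.6324

$173.63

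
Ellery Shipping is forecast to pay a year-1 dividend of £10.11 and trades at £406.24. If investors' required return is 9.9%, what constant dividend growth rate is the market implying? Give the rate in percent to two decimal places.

From P₀ = D₁/(r − g), the implied growth is g = r − D₁/P₀.
g = 0.099 − 10.11/406.24 = 0.099 − 0.02489 = 0.07411

7.41%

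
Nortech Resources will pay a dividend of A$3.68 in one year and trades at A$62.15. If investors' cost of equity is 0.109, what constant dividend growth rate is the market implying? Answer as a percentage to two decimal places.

From P₀ = D₁/(r − g), the implied growth is g = r − D₁/P₀.
g = 0.109 − 3.68/62.15 = 0.109 − 0.05921 = 0.04979

4.98%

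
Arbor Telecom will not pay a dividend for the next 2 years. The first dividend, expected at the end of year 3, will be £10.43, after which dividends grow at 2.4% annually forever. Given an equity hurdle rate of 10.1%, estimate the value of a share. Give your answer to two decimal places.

Deferred-dividend DDM. At t=2 the remaining stream is a growing perpetuity with first payment D_3 = 10.43.
V_2 = D_3/(r−g) = 10.43/(0.101−0.024) = 135.4545
P₀ = V_2/(1+r)^2 = 135.4545/(1+0.101)^2 = 111.7426

£111.74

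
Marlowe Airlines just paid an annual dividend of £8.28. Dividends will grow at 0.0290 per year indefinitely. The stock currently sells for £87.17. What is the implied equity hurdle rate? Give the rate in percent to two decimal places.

Rearranging the constant-growth DDM: r = D₁/P₀ + g.
D₁ = 8.28 × (1 + 0.029) = 8.5201.
r = 8.5201 / 87.17 + 0.029 = 0.09774 + 0.029 = 0.12674

12.67%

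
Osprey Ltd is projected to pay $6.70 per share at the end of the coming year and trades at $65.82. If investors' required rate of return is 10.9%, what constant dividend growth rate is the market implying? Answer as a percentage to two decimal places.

0.72%

From P₀ = D₁/(r − g), the implied growth is g = r − D₁/P₀.
g = 0.109 − 6.70/65.82 = 0.109 − 0.10179 = 0.00721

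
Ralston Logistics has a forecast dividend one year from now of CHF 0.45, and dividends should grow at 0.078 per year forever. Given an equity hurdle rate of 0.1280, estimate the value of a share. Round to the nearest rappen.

Gordon growth model: P₀ = D₁/(r − g), with D₁ = 0.45 given directly.
P₀ = 0.4500 / (0.128 − 0.078) = 0.4500 / 0.05 = 9.0000

CHF 9.00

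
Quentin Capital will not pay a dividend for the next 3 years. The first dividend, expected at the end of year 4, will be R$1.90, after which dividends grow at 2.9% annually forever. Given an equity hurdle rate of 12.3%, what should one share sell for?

Deferred-dividend DDM. At t=3 the remaining stream is a growing perpetuity with first payment D_4 = 1.90.
V_3 = D_4/(r−g) = 1.90/(0.123−0.029) = 20.2128
P₀ = V_3/(1+r)^3 = 20.2128/(1+0.123)^3 = 14.2721

R$14.27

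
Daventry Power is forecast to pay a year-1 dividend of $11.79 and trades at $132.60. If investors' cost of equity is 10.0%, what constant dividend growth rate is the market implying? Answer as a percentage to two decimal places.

From P₀ = D₁/(r − g), the implied growth is g = r − D₁/P₀.
g = 0.1 − 11.79/132.60 = 0.1 − 0.08891 = 0.01109

1.11%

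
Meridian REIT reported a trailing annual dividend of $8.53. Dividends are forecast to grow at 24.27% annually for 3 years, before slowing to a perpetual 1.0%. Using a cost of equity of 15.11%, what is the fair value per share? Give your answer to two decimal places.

$106.71

Two-stage DDM. Project D₁…D_3 at 0.2427, terminal growth 0.01, discount at r = 0.1511.
D_1 = 10.6002
D_2 = 13.1729
D_3 = 16.3700
Terminal value at t=3: TV = D_4/(r−g) = 16.5337/(0.1511−0.01) = 117.1770
P₀ = 10.6002/(1+0.1511)^1 + 13.1729/(1+0.1511)^2 + 16.3700/(1+0.1511)^3 + 117.1770/(1+0.1511)^3 = 106.7082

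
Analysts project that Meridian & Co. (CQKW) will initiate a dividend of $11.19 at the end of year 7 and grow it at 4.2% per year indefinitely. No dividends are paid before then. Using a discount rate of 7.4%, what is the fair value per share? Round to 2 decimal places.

$227.85

Deferred-dividend DDM. At t=6 the remaining stream is a growing perpetuity with first payment D_7 = 11.19.
V_6 = D_7/(r−g) = 11.19/(0.074−0.042) = 349.6875
P₀ = V_6/(1+r)^6 = 349.6875/(1+0.074)^6 = 227.8528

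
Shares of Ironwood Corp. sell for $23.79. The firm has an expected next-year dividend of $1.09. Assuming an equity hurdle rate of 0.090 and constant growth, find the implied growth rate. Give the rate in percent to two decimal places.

4.42%

From P₀ = D₁/(r − g), the implied growth is g = r − D₁/P₀.
g = 0.09 − 1.09/23.79 = 0.09 − 0.04582 = 0.04418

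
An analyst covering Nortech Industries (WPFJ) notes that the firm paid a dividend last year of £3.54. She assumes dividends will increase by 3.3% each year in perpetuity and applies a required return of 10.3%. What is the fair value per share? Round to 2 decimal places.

Gordon growth model: P₀ = D₁/(r − g). D₁ = 3.54 × (1 + 0.033) = 3.6568.
P₀ = 3.6568 / (0.103 − 0.033) = 3.6568 / 0.07 = 52.2403

£52.24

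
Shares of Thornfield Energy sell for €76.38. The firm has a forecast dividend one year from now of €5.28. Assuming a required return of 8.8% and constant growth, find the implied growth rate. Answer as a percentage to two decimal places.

From P₀ = D₁/(r − g), the implied growth is g = r − D₁/P₀.
g = 0.088 − 5.28/76.38 = 0.088 − 0.06913 = 0.01887

1.89%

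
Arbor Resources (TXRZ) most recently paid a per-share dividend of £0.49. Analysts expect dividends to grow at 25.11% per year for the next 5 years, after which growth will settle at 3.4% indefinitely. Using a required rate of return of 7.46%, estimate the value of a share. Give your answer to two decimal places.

Two-stage DDM. Project D₁…D_5 at 0.2511, terminal growth 0.034, discount at r = 0.0746.
D_1 = 0.6130
D_2 = 0.7670
D_3 = 0.9596
D_4 = 1.2005
D_5 = 1.5020
Terminal value at t=5: TV = D_6/(r−g) = 1.5530/(0.0746−0.034) = 38.2517
P₀ = 0.6130/(1+0.0746)^1 + 0.7670/(1+0.0746)^2 + 0.9596/(1+0.0746)^3 + 1.2005/(1+0.0746)^4 + 1.5020/(1+0.0746)^5 + 38.2517/(1+0.0746)^5 = 30.6505

£30.65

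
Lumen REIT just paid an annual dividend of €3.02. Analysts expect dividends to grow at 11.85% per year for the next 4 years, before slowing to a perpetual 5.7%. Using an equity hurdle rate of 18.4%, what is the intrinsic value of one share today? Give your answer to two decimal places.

€30.52

Two-stage DDM. Project D₁…D_4 at 0.1185, terminal growth 0.057, discount at r = 0.184.
D_1 = 3.3779
D_2 = 3.7781
D_3 = 4.2259
D_4 = 4.7266
Terminal value at t=4: TV = D_5/(r−g) = 4.9960/(0.184−0.057) = 39.3389
P₀ = 3.3779/(1+0.184)^1 + 3.7781/(1+0.184)^2 + 4.2259/(1+0.184)^3 + 4.7266/(1+0.184)^4 + 39.3389/(1+0.184)^4 = 30.5170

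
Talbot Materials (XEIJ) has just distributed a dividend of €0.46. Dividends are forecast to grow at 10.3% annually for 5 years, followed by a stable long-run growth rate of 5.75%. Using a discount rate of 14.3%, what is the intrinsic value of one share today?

€6.83

Two-stage DDM. Project D₁…D_5 at 0.103, terminal growth 0.0575, discount at r = 0.143.
D_1 = 0.5074
D_2 = 0.5596
D_3 = 0.6173
D_4 = 0.6809
D_5 = 0.7510
Terminal value at t=5: TV = D_6/(r−g) = 0.7942/(0.143−0.0575) = 9.2886
P₀ = 0.5074/(1+0.143)^1 + 0.5596/(1+0.143)^2 + 0.6173/(1+0.143)^3 + 0.6809/(1+0.143)^4 + 0.7510/(1+0.143)^5 + 9.2886/(1+0.143)^5 = 6.8307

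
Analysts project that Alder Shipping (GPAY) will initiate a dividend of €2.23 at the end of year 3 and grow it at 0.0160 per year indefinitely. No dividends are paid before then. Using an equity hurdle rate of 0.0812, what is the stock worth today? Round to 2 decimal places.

€29.26

Deferred-dividend DDM. At t=2 the remaining stream is a growing perpetuity with first payment D_3 = 2.23.
V_2 = D_3/(r−g) = 2.23/(0.0812−0.016) = 34.2025
P₀ = V_2/(1+r)^2 = 34.2025/(1+0.0812)^2 = 29.2580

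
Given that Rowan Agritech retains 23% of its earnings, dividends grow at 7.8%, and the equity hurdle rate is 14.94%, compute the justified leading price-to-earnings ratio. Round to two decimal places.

10.78

Payout ratio b = 1 − 0.23 = 0.77.
Justified leading P/E = b/(r−g) = 0.77/(0.1494−0.078) = 10.7843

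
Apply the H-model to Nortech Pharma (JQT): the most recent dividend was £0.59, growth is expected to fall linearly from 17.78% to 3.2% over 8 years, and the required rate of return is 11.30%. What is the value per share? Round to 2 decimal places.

£11.77

H-model: P₀ = D₀[(1+g_L) + H(g_S−g_L)]/(r−g_L), with H = 8/2 = 4.
P₀ = 0.59 × [(1+0.032) + 4×(0.1778−0.032)] / (0.113−0.032)
   = 0.59 × 1.6152 / 0.081 = 11.7650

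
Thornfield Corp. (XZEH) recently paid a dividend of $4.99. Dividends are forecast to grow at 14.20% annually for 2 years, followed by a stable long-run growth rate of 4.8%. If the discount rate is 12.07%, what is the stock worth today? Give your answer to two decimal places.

$84.96

Two-stage DDM. Project D₁…D_2 at 0.142, terminal growth 0.048, discount at r = 0.1207.
D_1 = 5.6986
D_2 = 6.5078
Terminal value at t=2: TV = D_3/(r−g) = 6.8202/(0.1207−0.048) = 93.8123
P₀ = 5.6986/(1+0.1207)^1 + 6.5078/(1+0.1207)^2 + 93.8123/(1+0.1207)^2 = 84.9595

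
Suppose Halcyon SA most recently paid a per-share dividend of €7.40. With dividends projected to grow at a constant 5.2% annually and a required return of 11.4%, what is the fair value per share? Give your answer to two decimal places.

Gordon growth model: P₀ = D₁/(r − g). D₁ = 7.40 × (1 + 0.052) = 7.7848.
P₀ = 7.7848 / (0.114 − 0.052) = 7.7848 / 0.062 = 125.5613

€125.56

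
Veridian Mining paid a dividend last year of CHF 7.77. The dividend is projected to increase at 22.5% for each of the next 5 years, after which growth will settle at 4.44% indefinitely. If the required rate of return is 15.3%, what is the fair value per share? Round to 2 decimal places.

Two-stage DDM. Project D₁…D_5 at 0.225, terminal growth 0.0444, discount at r = 0.153.
D_1 = 9.5183
D_2 = 11.6599
D_3 = 14.2833
D_4 = 17.4971
D_5 = 21.4339
Terminal value at t=5: TV = D_6/(r−g) = 22.3856/(0.153−0.0444) = 206.1287
P₀ = 9.5183/(1+0.153)^1 + 11.6599/(1+0.153)^2 + 14.2833/(1+0.153)^3 + 17.4971/(1+0.153)^4 + 21.4339/(1+0.153)^5 + 206.1287/(1+0.153)^5 = 147.9192

CHF 147.92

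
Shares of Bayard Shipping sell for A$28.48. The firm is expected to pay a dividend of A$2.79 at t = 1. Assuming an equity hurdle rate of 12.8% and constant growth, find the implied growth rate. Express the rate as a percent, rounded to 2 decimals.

3.00%

From P₀ = D₁/(r − g), the implied growth is g = r − D₁/P₀.
g = 0.128 − 2.79/28.48 = 0.128 − 0.09796 = 0.03004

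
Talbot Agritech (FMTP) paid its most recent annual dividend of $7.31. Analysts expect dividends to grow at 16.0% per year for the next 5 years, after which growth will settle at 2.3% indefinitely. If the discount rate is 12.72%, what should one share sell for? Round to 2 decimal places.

$122.70

Two-stage DDM. Project D₁…D_5 at 0.16, terminal growth 0.023, discount at r = 0.1272.
D_1 = 8.4796
D_2 = 9.8363
D_3 = 11.4101
D_4 = 13.2358
D_5 = 15.3535
Terminal value at t=5: TV = D_6/(r−g) = 15.7066/(0.1272−0.023) = 150.7354
P₀ = 8.4796/(1+0.1272)^1 + 9.8363/(1+0.1272)^2 + 11.4101/(1+0.1272)^3 + 13.2358/(1+0.1272)^4 + 15.3535/(1+0.1272)^5 + 150.7354/(1+0.1272)^5 = 122.7015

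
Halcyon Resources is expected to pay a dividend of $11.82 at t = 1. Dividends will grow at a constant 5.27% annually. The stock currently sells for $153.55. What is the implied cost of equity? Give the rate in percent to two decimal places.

Rearranging the constant-growth DDM: r = D₁/P₀ + g.
r = 11.8200 / 153.55 + 0.0527 = 0.07698 + 0.0527 = 0.12968

12.97%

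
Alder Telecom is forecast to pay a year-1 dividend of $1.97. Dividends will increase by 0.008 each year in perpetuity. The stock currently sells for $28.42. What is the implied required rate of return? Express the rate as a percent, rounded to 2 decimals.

Rearranging the constant-growth DDM: r = D₁/P₀ + g.
r = 1.9700 / 28.42 + 0.008 = 0.06932 + 0.008 = 0.07732

7.73%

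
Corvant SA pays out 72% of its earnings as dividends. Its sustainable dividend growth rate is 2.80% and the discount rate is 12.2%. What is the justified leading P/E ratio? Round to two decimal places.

7.66

Justified leading P/E = b/(r−g) = 0.72/(0.122−0.028) = 7.6596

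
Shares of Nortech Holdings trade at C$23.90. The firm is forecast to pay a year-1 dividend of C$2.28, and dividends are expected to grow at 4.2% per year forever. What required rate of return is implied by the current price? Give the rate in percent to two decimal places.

Rearranging the constant-growth DDM: r = D₁/P₀ + g.
r = 2.2800 / 23.90 + 0.042 = 0.09540 + 0.042 = 0.13740

13.74%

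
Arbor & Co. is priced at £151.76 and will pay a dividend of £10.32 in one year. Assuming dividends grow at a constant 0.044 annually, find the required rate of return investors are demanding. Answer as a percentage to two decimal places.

11.20%

Rearranging the constant-growth DDM: r = D₁/P₀ + g.
r = 10.3200 / 151.76 + 0.044 = 0.06800 + 0.044 = 0.11200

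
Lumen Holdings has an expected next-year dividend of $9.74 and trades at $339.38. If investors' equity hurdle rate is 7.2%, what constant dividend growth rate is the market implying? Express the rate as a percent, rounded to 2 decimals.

From P₀ = D₁/(r − g), the implied growth is g = r − D₁/P₀.
g = 0.072 − 9.74/339.38 = 0.072 − 0.02870 = 0.04330

4.33%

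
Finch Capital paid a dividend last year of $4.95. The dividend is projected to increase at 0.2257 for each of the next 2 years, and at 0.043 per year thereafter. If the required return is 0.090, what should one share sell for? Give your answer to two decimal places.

$150.73

Two-stage DDM. Project D₁…D_2 at 0.2257, terminal growth 0.043, discount at r = 0.09.
D_1 = 6.0672
D_2 = 7.4366
Terminal value at t=2: TV = D_3/(r−g) = 7.7564/(0.09−0.043) = 165.0289
P₀ = 6.0672/(1+0.09)^1 + 7.4366/(1+0.09)^2 + 165.0289/(1+0.09)^2 = 150.7270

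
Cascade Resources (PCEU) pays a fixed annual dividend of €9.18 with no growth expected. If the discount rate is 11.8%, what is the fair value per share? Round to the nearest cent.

€77.80

Zero-growth DDM (perpetuity): P₀ = D/r = 9.18 / 0.118 = 77.7966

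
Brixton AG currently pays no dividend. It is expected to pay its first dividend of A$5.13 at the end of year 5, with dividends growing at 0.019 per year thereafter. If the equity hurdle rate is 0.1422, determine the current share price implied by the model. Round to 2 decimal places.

Deferred-dividend DDM. At t=4 the remaining stream is a growing perpetuity with first payment D_5 = 5.13.
V_4 = D_5/(r−g) = 5.13/(0.1422−0.019) = 41.6396
P₀ = V_4/(1+r)^4 = 41.6396/(1+0.1422)^4 = 24.4646

A$24.46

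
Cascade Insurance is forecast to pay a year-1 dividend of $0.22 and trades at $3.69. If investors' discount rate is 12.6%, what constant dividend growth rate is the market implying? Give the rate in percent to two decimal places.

From P₀ = D₁/(r − g), the implied growth is g = r − D₁/P₀.
g = 0.126 − 0.22/3.69 = 0.126 − 0.05962 = 0.06638

6.64%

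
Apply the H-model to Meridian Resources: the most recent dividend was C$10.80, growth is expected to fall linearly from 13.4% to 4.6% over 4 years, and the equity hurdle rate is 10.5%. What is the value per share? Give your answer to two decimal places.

C$223.69

H-model: P₀ = D₀[(1+g_L) + H(g_S−g_L)]/(r−g_L), with H = 4/2 = 2.
P₀ = 10.80 × [(1+0.046) + 2×(0.134−0.046)] / (0.105−0.046)
   = 10.80 × 1.2220 / 0.059 = 223.6881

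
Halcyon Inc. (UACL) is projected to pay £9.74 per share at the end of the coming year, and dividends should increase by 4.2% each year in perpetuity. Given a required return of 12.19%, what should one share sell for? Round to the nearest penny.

£121.90

Gordon growth model: P₀ = D₁/(r − g), with D₁ = 9.74 given directly.
P₀ = 9.7400 / (0.1219 − 0.042) = 9.7400 / 0.0799 = 121.9024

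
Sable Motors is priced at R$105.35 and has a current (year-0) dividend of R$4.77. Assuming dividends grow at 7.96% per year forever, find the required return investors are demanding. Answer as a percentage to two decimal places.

Rearranging the constant-growth DDM: r = D₁/P₀ + g.
D₁ = 4.77 × (1 + 0.0796) = 5.1497.
r = 5.1497 / 105.35 + 0.0796 = 0.04888 + 0.0796 = 0.12848

12.85%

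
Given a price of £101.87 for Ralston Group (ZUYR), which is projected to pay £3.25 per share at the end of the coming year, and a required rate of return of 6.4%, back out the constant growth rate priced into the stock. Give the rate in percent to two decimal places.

From P₀ = D₁/(r − g), the implied growth is g = r − D₁/P₀.
g = 0.064 − 3.25/101.87 = 0.064 − 0.03190 = 0.03210

3.21%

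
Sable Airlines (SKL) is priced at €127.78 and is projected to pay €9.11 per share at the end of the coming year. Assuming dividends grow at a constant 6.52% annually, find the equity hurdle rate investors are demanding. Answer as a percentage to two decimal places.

Rearranging the constant-growth DDM: r = D₁/P₀ + g.
r = 9.1100 / 127.78 + 0.0652 = 0.07129 + 0.0652 = 0.13649

13.65%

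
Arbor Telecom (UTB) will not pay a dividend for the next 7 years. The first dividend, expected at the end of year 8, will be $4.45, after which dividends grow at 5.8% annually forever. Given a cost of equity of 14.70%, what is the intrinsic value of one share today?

Deferred-dividend DDM. At t=7 the remaining stream is a growing perpetuity with first payment D_8 = 4.45.
V_7 = D_8/(r−g) = 4.45/(0.147−0.058) = 50.0000
P₀ = V_7/(1+r)^7 = 50.0000/(1+0.147)^7 = 19.1437

$19.14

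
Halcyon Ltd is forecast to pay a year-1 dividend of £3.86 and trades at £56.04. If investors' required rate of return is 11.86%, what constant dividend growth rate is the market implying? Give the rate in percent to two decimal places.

From P₀ = D₁/(r − g), the implied growth is g = r − D₁/P₀.
g = 0.1186 − 3.86/56.04 = 0.1186 − 0.06888 = 0.04972

4.97%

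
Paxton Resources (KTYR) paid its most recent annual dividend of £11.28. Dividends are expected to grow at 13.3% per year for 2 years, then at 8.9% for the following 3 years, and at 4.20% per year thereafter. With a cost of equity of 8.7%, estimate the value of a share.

£346.25

Three-stage DDM. Project D₁…D_5; terminal Gordon value at t=5 with g = 0.042; discount at r = 0.087.
D_1 = 12.7802
D_2 = 14.4800
D_3 = 15.7687
D_4 = 17.1722
D_5 = 18.7005
TV_5 = 19.4859/(0.087−0.042) = 433.0198
P₀ = Σ Dₜ/(1+r)ᵗ + TV_5/(1+r)^5 = 346.2507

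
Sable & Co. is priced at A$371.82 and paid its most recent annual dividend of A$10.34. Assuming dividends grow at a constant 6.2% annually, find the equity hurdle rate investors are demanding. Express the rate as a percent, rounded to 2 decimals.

9.15%

Rearranging the constant-growth DDM: r = D₁/P₀ + g.
D₁ = 10.34 × (1 + 0.062) = 10.9811.
r = 10.9811 / 371.82 + 0.062 = 0.02953 + 0.062 = 0.09153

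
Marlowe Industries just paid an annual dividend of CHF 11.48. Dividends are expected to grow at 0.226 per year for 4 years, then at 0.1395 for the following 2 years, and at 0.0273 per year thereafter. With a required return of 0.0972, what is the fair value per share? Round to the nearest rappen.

CHF 382.65

Three-stage DDM. Project D₁…D_6; terminal Gordon value at t=6 with g = 0.0273; discount at r = 0.0972.
D_1 = 14.0745
D_2 = 17.2553
D_3 = 21.1550
D_4 = 25.9360
D_5 = 29.5541
D_6 = 33.6769
TV_6 = 34.5963/(0.0972−0.0273) = 494.9400
P₀ = Σ Dₜ/(1+r)ᵗ + TV_6/(1+r)^6 = 382.6481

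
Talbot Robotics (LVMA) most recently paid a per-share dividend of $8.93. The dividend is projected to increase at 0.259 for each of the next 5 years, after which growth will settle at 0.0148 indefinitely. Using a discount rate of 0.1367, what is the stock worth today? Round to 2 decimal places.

Two-stage DDM. Project D₁…D_5 at 0.259, terminal growth 0.0148, discount at r = 0.1367.
D_1 = 11.2429
D_2 = 14.1548
D_3 = 17.8209
D_4 = 22.4365
D_5 = 28.2475
Terminal value at t=5: TV = D_6/(r−g) = 28.6656/(0.1367−0.0148) = 235.1564
P₀ = 11.2429/(1+0.1367)^1 + 14.1548/(1+0.1367)^2 + 17.8209/(1+0.1367)^3 + 22.4365/(1+0.1367)^4 + 28.2475/(1+0.1367)^5 + 235.1564/(1+0.1367)^5 = 185.2196

$185.22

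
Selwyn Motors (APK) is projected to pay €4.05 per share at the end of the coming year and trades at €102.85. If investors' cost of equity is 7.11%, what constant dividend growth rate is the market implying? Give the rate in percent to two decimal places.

3.17%

From P₀ = D₁/(r − g), the implied growth is g = r − D₁/P₀.
g = 0.0711 − 4.05/102.85 = 0.0711 − 0.03938 = 0.03172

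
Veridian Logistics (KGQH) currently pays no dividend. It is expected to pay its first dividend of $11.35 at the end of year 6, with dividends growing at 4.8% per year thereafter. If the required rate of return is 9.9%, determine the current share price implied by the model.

Deferred-dividend DDM. At t=5 the remaining stream is a growing perpetuity with first payment D_6 = 11.35.
V_5 = D_6/(r−g) = 11.35/(0.099−0.048) = 222.5490
P₀ = V_5/(1+r)^5 = 222.5490/(1+0.099)^5 = 138.8153

$138.82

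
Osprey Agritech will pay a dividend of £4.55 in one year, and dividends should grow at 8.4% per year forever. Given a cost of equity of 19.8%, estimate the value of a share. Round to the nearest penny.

£39.91

Gordon growth model: P₀ = D₁/(r − g), with D₁ = 4.55 given directly.
P₀ = 4.5500 / (0.198 − 0.084) = 4.5500 / 0.114 = 39.9123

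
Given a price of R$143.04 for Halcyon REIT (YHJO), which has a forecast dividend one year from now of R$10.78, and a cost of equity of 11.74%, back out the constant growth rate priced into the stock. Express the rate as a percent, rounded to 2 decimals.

4.20%

From P₀ = D₁/(r − g), the implied growth is g = r − D₁/P₀.
g = 0.1174 − 10.78/143.04 = 0.1174 − 0.07536 = 0.04204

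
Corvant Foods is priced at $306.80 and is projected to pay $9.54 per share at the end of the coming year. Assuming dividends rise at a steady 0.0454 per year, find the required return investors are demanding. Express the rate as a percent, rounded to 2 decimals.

Rearranging the constant-growth DDM: r = D₁/P₀ + g.
r = 9.5400 / 306.80 + 0.0454 = 0.03110 + 0.0454 = 0.07650

7.65%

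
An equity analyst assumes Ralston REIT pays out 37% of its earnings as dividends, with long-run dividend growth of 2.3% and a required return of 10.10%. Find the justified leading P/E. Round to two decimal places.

Justified leading P/E = b/(r−g) = 0.37/(0.101−0.023) = 4.7436

4.74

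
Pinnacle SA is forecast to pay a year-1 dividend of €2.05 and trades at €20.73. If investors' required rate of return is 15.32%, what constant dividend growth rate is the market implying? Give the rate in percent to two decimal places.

5.43%

From P₀ = D₁/(r − g), the implied growth is g = r − D₁/P₀.
g = 0.1532 − 2.05/20.73 = 0.1532 − 0.09889 = 0.05431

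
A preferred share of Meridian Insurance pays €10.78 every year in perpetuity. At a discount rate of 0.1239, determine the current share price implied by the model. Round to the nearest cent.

Zero-growth DDM (perpetuity): P₀ = D/r = 10.78 / 0.1239 = 87.0056

€87.01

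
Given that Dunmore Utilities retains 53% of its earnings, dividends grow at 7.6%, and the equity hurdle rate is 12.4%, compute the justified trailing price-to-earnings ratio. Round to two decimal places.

10.54

Payout ratio b = 1 − 0.53 = 0.47.
Justified trailing P/E = b(1+g)/(r−g) = 0.47×(1+0.076)/(0.124−0.076) = 10.5358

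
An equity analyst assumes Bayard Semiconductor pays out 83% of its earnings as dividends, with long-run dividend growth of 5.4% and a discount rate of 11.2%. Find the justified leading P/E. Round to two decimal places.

Justified leading P/E = b/(r−g) = 0.83/(0.112−0.054) = 14.3103

14.31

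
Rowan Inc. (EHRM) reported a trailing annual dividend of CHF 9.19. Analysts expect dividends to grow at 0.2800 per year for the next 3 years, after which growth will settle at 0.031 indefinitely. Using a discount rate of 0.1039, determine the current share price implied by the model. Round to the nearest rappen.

Two-stage DDM. Project D₁…D_3 at 0.28, terminal growth 0.031, discount at r = 0.1039.
D_1 = 11.7632
D_2 = 15.0569
D_3 = 19.2728
Terminal value at t=3: TV = D_4/(r−g) = 19.8703/(0.1039−0.031) = 272.5691
P₀ = 11.7632/(1+0.1039)^1 + 15.0569/(1+0.1039)^2 + 19.2728/(1+0.1039)^3 + 272.5691/(1+0.1039)^3 = 239.9614

CHF 239.96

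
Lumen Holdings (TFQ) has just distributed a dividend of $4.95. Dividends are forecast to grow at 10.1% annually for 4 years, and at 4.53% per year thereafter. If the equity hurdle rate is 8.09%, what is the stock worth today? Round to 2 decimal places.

$177.20

Two-stage DDM. Project D₁…D_4 at 0.101, terminal growth 0.0453, discount at r = 0.0809.
D_1 = 5.4500
D_2 = 6.0004
D_3 = 6.6064
D_4 = 7.2737
Terminal value at t=4: TV = D_5/(r−g) = 7.6032/(0.0809−0.0453) = 213.5725
P₀ = 5.4500/(1+0.0809)^1 + 6.0004/(1+0.0809)^2 + 6.6064/(1+0.0809)^3 + 7.2737/(1+0.0809)^4 + 213.5725/(1+0.0809)^4 = 177.1978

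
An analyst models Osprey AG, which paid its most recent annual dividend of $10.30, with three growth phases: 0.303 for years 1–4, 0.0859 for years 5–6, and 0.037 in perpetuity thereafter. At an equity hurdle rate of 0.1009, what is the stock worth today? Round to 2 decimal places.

Three-stage DDM. Project D₁…D_6; terminal Gordon value at t=6 with g = 0.037; discount at r = 0.1009.
D_1 = 13.4209
D_2 = 17.4874
D_3 = 22.7861
D_4 = 29.6903
D_5 = 32.2407
D_6 = 35.0102
TV_6 = 36.3056/(0.1009−0.037) = 568.1624
P₀ = Σ Dₜ/(1+r)ᵗ + TV_6/(1+r)^6 = 422.6557

$422.66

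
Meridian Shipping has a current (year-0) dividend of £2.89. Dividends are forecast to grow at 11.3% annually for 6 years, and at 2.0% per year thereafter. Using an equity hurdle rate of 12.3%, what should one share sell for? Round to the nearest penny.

£43.93

Two-stage DDM. Project D₁…D_6 at 0.113, terminal growth 0.02, discount at r = 0.123.
D_1 = 3.2166
D_2 = 3.5800
D_3 = 3.9846
D_4 = 4.4348
D_5 = 4.9360
D_6 = 5.4937
Terminal value at t=6: TV = D_7/(r−g) = 5.6036/(0.123−0.02) = 54.4041
P₀ = 3.2166/(1+0.123)^1 + 3.5800/(1+0.123)^2 + 3.9846/(1+0.123)^3 + 4.4348/(1+0.123)^4 + 4.9360/(1+0.123)^5 + 5.4937/(1+0.123)^6 + 54.4041/(1+0.123)^6 = 43.9315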